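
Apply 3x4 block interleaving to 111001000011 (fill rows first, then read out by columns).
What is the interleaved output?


Matrix:
  1110
  0100
  0011
Read columns: 100110101001

100110101001


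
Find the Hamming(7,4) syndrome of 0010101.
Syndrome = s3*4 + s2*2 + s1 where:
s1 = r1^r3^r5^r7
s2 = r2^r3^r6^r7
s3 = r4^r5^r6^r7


s1=1, s2=0, s3=0

Syndrome = 1 (error at position 1)


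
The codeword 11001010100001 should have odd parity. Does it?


Number of 1s: 6

No, parity error (6 ones)


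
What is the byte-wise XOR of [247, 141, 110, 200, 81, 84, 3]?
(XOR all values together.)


XOR chain: 247 ^ 141 ^ 110 ^ 200 ^ 81 ^ 84 ^ 3 = 218

218


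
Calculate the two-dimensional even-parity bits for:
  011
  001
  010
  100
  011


Row parities: 01110
Column parities: 111

Row P: 01110, Col P: 111, Corner: 1


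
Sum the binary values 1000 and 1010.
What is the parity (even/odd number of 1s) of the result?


1000 = 8
1010 = 10
Sum = 18 = 10010
1s count = 2

even parity (2 ones in 10010)


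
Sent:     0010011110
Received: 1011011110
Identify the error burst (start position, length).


XOR: 1001000000

Burst at position 0, length 4


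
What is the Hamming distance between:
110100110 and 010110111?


XOR: 100010001
Count of 1s: 3

3


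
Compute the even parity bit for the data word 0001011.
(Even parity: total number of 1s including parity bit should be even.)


Number of 1s in data: 3
Parity bit: 1

1


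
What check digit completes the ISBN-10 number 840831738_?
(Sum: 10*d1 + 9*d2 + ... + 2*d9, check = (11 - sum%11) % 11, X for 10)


Weighted sum: 248
248 mod 11 = 6

Check digit: 5


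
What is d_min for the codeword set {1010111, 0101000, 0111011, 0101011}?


Comparing all pairs, minimum distance: 1
Can detect 0 errors, correct 0 errors

1


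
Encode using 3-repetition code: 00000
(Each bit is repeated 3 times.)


Each bit -> 3 copies

000000000000000


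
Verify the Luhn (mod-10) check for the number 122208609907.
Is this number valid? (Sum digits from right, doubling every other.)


Luhn sum = 46
46 mod 10 = 6

Invalid (Luhn sum mod 10 = 6)


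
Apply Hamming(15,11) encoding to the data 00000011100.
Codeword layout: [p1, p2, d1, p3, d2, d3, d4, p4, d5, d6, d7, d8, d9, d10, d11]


Parity bits: p1=0, p2=1, p3=0, p4=1

010000010011100


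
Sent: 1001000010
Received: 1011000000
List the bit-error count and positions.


XOR: 0010000010

2 error(s) at position(s): 2, 8


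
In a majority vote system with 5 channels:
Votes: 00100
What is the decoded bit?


Ones: 1 out of 5
Threshold: 3

0 (1/5 voted 1)


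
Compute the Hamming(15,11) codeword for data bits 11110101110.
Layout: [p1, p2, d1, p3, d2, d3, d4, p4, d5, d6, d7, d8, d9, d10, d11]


Parity bits: p1=0, p2=1, p3=0, p4=0

011011100101110


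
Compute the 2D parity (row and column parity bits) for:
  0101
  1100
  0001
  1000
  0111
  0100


Row parities: 001111
Column parities: 0011

Row P: 001111, Col P: 0011, Corner: 0


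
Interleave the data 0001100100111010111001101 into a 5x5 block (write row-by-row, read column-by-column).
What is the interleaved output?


Matrix:
  00011
  00100
  11101
  01110
  01101
Read columns: 0010000111011111001010101

0010000111011111001010101


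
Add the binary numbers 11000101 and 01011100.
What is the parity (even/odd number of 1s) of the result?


11000101 = 197
01011100 = 92
Sum = 289 = 100100001
1s count = 3

odd parity (3 ones in 100100001)


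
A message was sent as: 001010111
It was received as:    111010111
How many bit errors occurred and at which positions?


XOR: 110000000

2 error(s) at position(s): 0, 1


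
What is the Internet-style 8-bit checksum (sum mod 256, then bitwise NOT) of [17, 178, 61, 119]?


Sum = 375 mod 256 = 119
Complement = 136

136


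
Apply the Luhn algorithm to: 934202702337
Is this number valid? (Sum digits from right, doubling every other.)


Luhn sum = 49
49 mod 10 = 9

Invalid (Luhn sum mod 10 = 9)


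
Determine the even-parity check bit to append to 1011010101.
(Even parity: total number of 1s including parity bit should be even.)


Number of 1s in data: 6
Parity bit: 0

0


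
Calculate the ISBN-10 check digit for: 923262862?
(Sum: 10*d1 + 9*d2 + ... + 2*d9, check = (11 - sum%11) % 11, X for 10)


Weighted sum: 246
246 mod 11 = 4

Check digit: 7


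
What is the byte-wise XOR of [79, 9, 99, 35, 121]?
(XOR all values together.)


XOR chain: 79 ^ 9 ^ 99 ^ 35 ^ 121 = 127

127


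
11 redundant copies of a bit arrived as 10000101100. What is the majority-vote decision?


Ones: 4 out of 11
Threshold: 6

0 (4/11 voted 1)


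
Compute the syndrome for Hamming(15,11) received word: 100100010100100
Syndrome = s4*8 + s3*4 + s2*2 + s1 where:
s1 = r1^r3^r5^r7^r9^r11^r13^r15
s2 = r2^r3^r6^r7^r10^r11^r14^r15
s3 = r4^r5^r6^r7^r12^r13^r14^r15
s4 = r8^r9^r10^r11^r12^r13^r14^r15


s1=0, s2=1, s3=0, s4=1

Syndrome = 10 (error at position 10)


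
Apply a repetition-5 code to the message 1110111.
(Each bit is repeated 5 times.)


Each bit -> 5 copies

11111111111111100000111111111111111


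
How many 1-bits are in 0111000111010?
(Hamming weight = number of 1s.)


Counting 1s in 0111000111010

7


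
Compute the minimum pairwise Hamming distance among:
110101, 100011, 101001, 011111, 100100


Comparing all pairs, minimum distance: 2
Can detect 1 errors, correct 0 errors

2


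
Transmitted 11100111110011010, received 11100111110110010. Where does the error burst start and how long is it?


XOR: 00000000000101000

Burst at position 11, length 3


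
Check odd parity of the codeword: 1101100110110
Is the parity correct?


Number of 1s: 8

No, parity error (8 ones)


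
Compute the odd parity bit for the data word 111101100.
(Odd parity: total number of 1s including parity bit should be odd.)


Number of 1s in data: 6
Parity bit: 1

1


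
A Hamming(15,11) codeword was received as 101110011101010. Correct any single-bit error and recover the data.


Syndrome = 10: error at position 10

Data: 11001001010 (corrected bit 10)


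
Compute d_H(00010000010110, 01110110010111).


XOR: 01100110000001
Count of 1s: 5

5


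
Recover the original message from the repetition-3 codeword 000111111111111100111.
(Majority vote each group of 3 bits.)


Groups: 000, 111, 111, 111, 111, 100, 111
Majority votes: 0111101

0111101


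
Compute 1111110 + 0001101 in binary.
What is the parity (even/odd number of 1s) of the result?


1111110 = 126
0001101 = 13
Sum = 139 = 10001011
1s count = 4

even parity (4 ones in 10001011)


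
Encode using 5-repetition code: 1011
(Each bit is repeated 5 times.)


Each bit -> 5 copies

11111000001111111111


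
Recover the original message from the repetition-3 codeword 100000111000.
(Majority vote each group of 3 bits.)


Groups: 100, 000, 111, 000
Majority votes: 0010

0010


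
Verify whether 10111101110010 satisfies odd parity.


Number of 1s: 9

Yes, parity is correct (9 ones)


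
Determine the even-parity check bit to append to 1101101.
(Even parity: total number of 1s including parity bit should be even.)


Number of 1s in data: 5
Parity bit: 1

1


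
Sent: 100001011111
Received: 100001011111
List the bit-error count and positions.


XOR: 000000000000

0 errors (received matches sent)


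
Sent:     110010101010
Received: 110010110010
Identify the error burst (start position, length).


XOR: 000000011000

Burst at position 7, length 2


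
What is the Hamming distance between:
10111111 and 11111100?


XOR: 01000011
Count of 1s: 3

3


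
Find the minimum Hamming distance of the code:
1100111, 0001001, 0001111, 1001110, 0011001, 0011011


Comparing all pairs, minimum distance: 1
Can detect 0 errors, correct 0 errors

1


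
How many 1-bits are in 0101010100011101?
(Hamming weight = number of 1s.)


Counting 1s in 0101010100011101

8


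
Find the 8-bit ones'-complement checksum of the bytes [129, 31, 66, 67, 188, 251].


Sum = 732 mod 256 = 220
Complement = 35

35


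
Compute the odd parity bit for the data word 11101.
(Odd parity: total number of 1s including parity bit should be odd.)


Number of 1s in data: 4
Parity bit: 1

1


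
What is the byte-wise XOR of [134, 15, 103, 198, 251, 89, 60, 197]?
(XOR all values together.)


XOR chain: 134 ^ 15 ^ 103 ^ 198 ^ 251 ^ 89 ^ 60 ^ 197 = 115

115


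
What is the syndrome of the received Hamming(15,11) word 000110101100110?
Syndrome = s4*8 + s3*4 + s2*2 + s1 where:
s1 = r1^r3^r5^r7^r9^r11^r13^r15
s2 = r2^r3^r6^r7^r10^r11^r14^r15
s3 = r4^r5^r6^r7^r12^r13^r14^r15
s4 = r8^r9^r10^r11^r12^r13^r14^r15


s1=0, s2=1, s3=1, s4=0

Syndrome = 6 (error at position 6)


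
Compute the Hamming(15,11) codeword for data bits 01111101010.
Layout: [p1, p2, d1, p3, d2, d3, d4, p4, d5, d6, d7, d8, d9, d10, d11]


Parity bits: p1=1, p2=0, p3=1, p4=0

100111101101010


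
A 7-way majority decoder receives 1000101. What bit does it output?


Ones: 3 out of 7
Threshold: 4

0 (3/7 voted 1)


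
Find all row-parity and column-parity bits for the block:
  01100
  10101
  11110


Row parities: 010
Column parities: 00111

Row P: 010, Col P: 00111, Corner: 1


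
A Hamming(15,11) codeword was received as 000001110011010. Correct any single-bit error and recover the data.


Syndrome = 0: no error detected

Data: 00110011010 (no errors)


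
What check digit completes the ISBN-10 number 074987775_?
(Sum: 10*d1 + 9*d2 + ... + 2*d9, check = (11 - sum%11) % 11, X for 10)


Weighted sum: 300
300 mod 11 = 3

Check digit: 8


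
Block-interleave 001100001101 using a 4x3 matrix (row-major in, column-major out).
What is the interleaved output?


Matrix:
  001
  100
  001
  101
Read columns: 010100001011

010100001011


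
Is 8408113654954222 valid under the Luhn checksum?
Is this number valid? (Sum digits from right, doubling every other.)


Luhn sum = 69
69 mod 10 = 9

Invalid (Luhn sum mod 10 = 9)


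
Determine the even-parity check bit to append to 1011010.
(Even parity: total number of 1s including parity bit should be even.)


Number of 1s in data: 4
Parity bit: 0

0


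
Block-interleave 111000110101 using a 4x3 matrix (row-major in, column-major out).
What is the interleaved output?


Matrix:
  111
  000
  110
  101
Read columns: 101110101001

101110101001


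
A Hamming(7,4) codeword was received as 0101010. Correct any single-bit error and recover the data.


Syndrome = 0: no error detected

Data: 0010 (no errors)


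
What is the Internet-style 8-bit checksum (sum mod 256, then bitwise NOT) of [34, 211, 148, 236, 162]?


Sum = 791 mod 256 = 23
Complement = 232

232


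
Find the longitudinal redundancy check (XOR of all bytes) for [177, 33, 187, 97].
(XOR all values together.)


XOR chain: 177 ^ 33 ^ 187 ^ 97 = 74

74


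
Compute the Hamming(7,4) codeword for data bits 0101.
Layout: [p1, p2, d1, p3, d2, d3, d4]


Parity bits: p1=0, p2=1, p3=0

0100101


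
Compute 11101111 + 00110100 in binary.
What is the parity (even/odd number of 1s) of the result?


11101111 = 239
00110100 = 52
Sum = 291 = 100100011
1s count = 4

even parity (4 ones in 100100011)


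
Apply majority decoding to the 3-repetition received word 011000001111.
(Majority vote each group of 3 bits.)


Groups: 011, 000, 001, 111
Majority votes: 1001

1001


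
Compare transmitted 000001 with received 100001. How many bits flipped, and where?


XOR: 100000

1 error(s) at position(s): 0


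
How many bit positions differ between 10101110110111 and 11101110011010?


XOR: 01000000101101
Count of 1s: 5

5


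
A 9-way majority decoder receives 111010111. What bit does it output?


Ones: 7 out of 9
Threshold: 5

1 (7/9 voted 1)


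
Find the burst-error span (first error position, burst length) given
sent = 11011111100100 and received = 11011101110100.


XOR: 00000010010000

Burst at position 6, length 4


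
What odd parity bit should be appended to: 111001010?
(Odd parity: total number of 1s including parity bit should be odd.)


Number of 1s in data: 5
Parity bit: 0

0


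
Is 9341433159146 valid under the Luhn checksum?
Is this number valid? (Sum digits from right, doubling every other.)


Luhn sum = 65
65 mod 10 = 5

Invalid (Luhn sum mod 10 = 5)


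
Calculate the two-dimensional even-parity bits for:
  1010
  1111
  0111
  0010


Row parities: 0011
Column parities: 0000

Row P: 0011, Col P: 0000, Corner: 0


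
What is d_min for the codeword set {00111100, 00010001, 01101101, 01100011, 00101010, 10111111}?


Comparing all pairs, minimum distance: 3
Can detect 2 errors, correct 1 errors

3


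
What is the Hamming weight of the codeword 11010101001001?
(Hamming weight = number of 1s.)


Counting 1s in 11010101001001

7


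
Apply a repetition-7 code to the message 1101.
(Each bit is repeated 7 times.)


Each bit -> 7 copies

1111111111111100000001111111


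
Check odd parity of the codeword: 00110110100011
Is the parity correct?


Number of 1s: 7

Yes, parity is correct (7 ones)


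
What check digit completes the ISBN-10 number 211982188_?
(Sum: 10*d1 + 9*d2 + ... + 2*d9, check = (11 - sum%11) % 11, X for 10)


Weighted sum: 202
202 mod 11 = 4

Check digit: 7


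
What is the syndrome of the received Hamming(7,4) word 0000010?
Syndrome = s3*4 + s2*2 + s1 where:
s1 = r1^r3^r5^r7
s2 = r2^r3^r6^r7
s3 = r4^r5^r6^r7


s1=0, s2=1, s3=1

Syndrome = 6 (error at position 6)


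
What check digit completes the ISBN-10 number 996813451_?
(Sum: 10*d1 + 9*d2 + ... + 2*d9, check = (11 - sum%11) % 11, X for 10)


Weighted sum: 329
329 mod 11 = 10

Check digit: 1


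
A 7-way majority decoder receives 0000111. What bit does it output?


Ones: 3 out of 7
Threshold: 4

0 (3/7 voted 1)


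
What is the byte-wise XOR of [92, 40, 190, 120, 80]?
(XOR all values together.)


XOR chain: 92 ^ 40 ^ 190 ^ 120 ^ 80 = 226

226


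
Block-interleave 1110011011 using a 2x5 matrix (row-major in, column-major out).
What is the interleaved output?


Matrix:
  11100
  11011
Read columns: 1111100101

1111100101


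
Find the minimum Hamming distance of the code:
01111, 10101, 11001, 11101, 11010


Comparing all pairs, minimum distance: 1
Can detect 0 errors, correct 0 errors

1


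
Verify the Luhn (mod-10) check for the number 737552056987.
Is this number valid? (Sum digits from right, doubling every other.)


Luhn sum = 52
52 mod 10 = 2

Invalid (Luhn sum mod 10 = 2)


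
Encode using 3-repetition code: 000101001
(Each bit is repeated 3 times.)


Each bit -> 3 copies

000000000111000111000000111


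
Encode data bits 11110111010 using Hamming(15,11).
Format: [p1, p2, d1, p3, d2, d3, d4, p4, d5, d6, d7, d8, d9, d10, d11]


Parity bits: p1=0, p2=0, p3=1, p4=0

001111100111010


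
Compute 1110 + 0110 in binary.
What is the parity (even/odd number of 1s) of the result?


1110 = 14
0110 = 6
Sum = 20 = 10100
1s count = 2

even parity (2 ones in 10100)


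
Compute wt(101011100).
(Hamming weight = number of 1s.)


Counting 1s in 101011100

5


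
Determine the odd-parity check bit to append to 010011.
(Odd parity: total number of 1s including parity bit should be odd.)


Number of 1s in data: 3
Parity bit: 0

0


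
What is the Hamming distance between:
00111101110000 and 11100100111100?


XOR: 11011001001100
Count of 1s: 7

7


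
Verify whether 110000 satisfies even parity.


Number of 1s: 2

Yes, parity is correct (2 ones)


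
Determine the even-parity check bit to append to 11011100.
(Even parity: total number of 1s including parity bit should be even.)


Number of 1s in data: 5
Parity bit: 1

1


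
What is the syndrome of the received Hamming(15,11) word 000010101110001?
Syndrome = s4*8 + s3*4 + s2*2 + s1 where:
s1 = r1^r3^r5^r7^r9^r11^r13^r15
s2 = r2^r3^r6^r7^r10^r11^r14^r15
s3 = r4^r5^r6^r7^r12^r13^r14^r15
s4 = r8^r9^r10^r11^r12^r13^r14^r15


s1=1, s2=0, s3=1, s4=0

Syndrome = 5 (error at position 5)


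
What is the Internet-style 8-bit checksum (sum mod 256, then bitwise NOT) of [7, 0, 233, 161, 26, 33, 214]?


Sum = 674 mod 256 = 162
Complement = 93

93


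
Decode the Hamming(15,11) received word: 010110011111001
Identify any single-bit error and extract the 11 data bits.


Syndrome = 0: no error detected

Data: 01001111001 (no errors)


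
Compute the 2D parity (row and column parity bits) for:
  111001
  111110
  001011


Row parities: 011
Column parities: 001100

Row P: 011, Col P: 001100, Corner: 0


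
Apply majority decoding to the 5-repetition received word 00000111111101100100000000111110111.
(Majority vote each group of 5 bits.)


Groups: 00000, 11111, 11011, 00100, 00000, 01111, 10111
Majority votes: 0110011

0110011


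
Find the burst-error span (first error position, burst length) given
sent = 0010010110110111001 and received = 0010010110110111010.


XOR: 0000000000000000011

Burst at position 17, length 2


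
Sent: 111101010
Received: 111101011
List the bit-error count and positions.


XOR: 000000001

1 error(s) at position(s): 8


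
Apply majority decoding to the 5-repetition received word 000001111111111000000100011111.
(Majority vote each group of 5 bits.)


Groups: 00000, 11111, 11111, 00000, 01000, 11111
Majority votes: 011001

011001


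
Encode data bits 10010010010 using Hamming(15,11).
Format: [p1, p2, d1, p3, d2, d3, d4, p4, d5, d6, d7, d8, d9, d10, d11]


Parity bits: p1=1, p2=0, p3=0, p4=0

101000100010010


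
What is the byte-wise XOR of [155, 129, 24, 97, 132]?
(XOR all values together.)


XOR chain: 155 ^ 129 ^ 24 ^ 97 ^ 132 = 231

231


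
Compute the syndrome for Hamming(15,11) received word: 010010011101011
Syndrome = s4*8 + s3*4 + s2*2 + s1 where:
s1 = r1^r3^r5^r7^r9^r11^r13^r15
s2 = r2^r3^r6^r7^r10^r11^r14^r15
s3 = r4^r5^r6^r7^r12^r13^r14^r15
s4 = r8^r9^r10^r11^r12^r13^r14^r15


s1=1, s2=0, s3=0, s4=0

Syndrome = 1 (error at position 1)


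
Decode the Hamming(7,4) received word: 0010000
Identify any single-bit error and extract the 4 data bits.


Syndrome = 3: error at position 3

Data: 0000 (corrected bit 3)


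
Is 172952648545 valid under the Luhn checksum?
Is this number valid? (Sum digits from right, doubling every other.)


Luhn sum = 57
57 mod 10 = 7

Invalid (Luhn sum mod 10 = 7)


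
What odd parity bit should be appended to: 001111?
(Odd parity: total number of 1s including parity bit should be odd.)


Number of 1s in data: 4
Parity bit: 1

1


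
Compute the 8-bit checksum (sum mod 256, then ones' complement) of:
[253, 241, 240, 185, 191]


Sum = 1110 mod 256 = 86
Complement = 169

169


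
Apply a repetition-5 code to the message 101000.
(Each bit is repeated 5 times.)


Each bit -> 5 copies

111110000011111000000000000000


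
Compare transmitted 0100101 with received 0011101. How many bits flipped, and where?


XOR: 0111000

3 error(s) at position(s): 1, 2, 3


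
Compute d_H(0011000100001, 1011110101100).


XOR: 1000110001101
Count of 1s: 6

6


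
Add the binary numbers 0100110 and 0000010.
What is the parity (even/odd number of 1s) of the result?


0100110 = 38
0000010 = 2
Sum = 40 = 101000
1s count = 2

even parity (2 ones in 101000)


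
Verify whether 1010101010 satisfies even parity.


Number of 1s: 5

No, parity error (5 ones)


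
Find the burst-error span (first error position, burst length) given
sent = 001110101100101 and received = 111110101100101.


XOR: 110000000000000

Burst at position 0, length 2


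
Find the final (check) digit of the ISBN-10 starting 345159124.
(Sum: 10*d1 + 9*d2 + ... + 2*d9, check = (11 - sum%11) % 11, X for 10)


Weighted sum: 206
206 mod 11 = 8

Check digit: 3


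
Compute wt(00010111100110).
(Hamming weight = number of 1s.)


Counting 1s in 00010111100110

7


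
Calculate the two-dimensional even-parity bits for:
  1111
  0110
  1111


Row parities: 000
Column parities: 0110

Row P: 000, Col P: 0110, Corner: 0


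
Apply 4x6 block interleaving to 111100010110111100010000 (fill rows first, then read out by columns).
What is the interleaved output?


Matrix:
  111100
  010110
  111100
  010000
Read columns: 101011111010111001000000

101011111010111001000000


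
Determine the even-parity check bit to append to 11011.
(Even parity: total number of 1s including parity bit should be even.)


Number of 1s in data: 4
Parity bit: 0

0


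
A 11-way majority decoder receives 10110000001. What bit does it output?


Ones: 4 out of 11
Threshold: 6

0 (4/11 voted 1)


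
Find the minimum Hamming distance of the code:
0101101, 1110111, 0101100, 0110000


Comparing all pairs, minimum distance: 1
Can detect 0 errors, correct 0 errors

1


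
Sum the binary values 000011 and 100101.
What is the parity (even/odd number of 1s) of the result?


000011 = 3
100101 = 37
Sum = 40 = 101000
1s count = 2

even parity (2 ones in 101000)


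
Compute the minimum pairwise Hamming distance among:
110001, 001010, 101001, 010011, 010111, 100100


Comparing all pairs, minimum distance: 1
Can detect 0 errors, correct 0 errors

1


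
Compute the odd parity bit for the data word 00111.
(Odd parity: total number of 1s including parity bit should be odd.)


Number of 1s in data: 3
Parity bit: 0

0


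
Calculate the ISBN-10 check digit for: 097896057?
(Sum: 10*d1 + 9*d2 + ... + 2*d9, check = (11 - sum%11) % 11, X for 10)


Weighted sum: 306
306 mod 11 = 9

Check digit: 2


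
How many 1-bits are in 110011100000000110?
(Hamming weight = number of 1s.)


Counting 1s in 110011100000000110

7


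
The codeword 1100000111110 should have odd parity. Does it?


Number of 1s: 7

Yes, parity is correct (7 ones)


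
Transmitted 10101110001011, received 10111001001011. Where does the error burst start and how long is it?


XOR: 00010111000000

Burst at position 3, length 5


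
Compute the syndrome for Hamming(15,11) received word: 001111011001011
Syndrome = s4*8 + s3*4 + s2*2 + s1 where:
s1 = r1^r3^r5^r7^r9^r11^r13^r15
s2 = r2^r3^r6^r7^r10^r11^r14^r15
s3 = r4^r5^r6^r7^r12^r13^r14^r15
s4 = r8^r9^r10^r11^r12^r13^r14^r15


s1=0, s2=0, s3=0, s4=1

Syndrome = 8 (error at position 8)


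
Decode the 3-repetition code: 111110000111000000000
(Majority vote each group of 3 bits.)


Groups: 111, 110, 000, 111, 000, 000, 000
Majority votes: 1101000

1101000


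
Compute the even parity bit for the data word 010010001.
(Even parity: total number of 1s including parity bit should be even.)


Number of 1s in data: 3
Parity bit: 1

1


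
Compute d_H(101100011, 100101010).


XOR: 001001001
Count of 1s: 3

3


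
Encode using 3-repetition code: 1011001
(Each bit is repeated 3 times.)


Each bit -> 3 copies

111000111111000000111


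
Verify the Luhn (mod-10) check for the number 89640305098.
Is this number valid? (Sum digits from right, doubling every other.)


Luhn sum = 55
55 mod 10 = 5

Invalid (Luhn sum mod 10 = 5)


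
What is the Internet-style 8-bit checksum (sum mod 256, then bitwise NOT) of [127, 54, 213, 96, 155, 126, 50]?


Sum = 821 mod 256 = 53
Complement = 202

202


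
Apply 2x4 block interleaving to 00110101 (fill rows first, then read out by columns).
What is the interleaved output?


Matrix:
  0011
  0101
Read columns: 00011011

00011011


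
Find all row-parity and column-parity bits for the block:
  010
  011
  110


Row parities: 100
Column parities: 111

Row P: 100, Col P: 111, Corner: 1


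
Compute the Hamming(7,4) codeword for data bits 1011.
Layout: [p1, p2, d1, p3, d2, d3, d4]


Parity bits: p1=0, p2=1, p3=0

0110011


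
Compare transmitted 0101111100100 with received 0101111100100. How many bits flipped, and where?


XOR: 0000000000000

0 errors (received matches sent)


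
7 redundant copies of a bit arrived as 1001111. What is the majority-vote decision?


Ones: 5 out of 7
Threshold: 4

1 (5/7 voted 1)


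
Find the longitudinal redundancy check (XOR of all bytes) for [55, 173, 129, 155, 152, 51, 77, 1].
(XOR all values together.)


XOR chain: 55 ^ 173 ^ 129 ^ 155 ^ 152 ^ 51 ^ 77 ^ 1 = 103

103


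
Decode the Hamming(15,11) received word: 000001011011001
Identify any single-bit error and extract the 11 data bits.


Syndrome = 15: error at position 15

Data: 00101011000 (corrected bit 15)


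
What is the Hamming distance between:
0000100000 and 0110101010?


XOR: 0110001010
Count of 1s: 4

4


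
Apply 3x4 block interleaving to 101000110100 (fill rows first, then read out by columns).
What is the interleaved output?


Matrix:
  1010
  0011
  0100
Read columns: 100001110010

100001110010


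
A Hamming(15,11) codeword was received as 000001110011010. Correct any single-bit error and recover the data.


Syndrome = 0: no error detected

Data: 00110011010 (no errors)


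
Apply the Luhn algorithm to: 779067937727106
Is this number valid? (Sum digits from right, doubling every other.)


Luhn sum = 73
73 mod 10 = 3

Invalid (Luhn sum mod 10 = 3)


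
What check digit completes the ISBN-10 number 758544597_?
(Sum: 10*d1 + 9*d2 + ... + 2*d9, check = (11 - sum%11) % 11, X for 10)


Weighted sum: 319
319 mod 11 = 0

Check digit: 0


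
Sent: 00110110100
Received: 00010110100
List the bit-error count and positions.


XOR: 00100000000

1 error(s) at position(s): 2


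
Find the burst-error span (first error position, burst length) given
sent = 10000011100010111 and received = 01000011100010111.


XOR: 11000000000000000

Burst at position 0, length 2


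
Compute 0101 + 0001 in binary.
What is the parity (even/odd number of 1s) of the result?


0101 = 5
0001 = 1
Sum = 6 = 110
1s count = 2

even parity (2 ones in 110)


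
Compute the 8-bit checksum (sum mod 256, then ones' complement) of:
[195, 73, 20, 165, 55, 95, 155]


Sum = 758 mod 256 = 246
Complement = 9

9


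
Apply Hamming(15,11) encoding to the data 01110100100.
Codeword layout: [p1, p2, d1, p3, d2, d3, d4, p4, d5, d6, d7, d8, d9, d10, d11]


Parity bits: p1=1, p2=1, p3=0, p4=0

110011100100100


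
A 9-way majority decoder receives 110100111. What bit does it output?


Ones: 6 out of 9
Threshold: 5

1 (6/9 voted 1)


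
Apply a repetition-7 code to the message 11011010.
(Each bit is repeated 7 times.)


Each bit -> 7 copies

11111111111111000000011111111111111000000011111110000000


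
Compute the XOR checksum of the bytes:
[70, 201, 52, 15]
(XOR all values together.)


XOR chain: 70 ^ 201 ^ 52 ^ 15 = 180

180


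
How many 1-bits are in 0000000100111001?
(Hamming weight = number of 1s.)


Counting 1s in 0000000100111001

5


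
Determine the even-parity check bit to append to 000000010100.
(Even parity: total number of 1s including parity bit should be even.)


Number of 1s in data: 2
Parity bit: 0

0


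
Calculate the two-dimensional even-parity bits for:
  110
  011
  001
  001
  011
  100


Row parities: 001101
Column parities: 010

Row P: 001101, Col P: 010, Corner: 1


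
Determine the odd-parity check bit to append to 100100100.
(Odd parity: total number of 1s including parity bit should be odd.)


Number of 1s in data: 3
Parity bit: 0

0


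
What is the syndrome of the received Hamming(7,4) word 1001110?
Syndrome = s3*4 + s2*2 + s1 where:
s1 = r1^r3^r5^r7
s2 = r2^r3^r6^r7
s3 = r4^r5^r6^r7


s1=0, s2=1, s3=1

Syndrome = 6 (error at position 6)


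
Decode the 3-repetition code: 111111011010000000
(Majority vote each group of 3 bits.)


Groups: 111, 111, 011, 010, 000, 000
Majority votes: 111000

111000


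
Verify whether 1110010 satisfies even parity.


Number of 1s: 4

Yes, parity is correct (4 ones)


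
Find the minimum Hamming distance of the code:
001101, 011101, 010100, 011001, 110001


Comparing all pairs, minimum distance: 1
Can detect 0 errors, correct 0 errors

1


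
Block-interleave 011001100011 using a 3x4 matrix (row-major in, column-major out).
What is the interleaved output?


Matrix:
  0110
  0110
  0011
Read columns: 000110111001

000110111001


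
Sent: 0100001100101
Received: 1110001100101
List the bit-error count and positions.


XOR: 1010000000000

2 error(s) at position(s): 0, 2


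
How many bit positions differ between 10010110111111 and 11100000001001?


XOR: 01110110110110
Count of 1s: 9

9


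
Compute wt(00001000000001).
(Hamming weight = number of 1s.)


Counting 1s in 00001000000001

2


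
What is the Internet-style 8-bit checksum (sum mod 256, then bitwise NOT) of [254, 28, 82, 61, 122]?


Sum = 547 mod 256 = 35
Complement = 220

220


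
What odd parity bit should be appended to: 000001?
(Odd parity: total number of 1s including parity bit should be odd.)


Number of 1s in data: 1
Parity bit: 0

0


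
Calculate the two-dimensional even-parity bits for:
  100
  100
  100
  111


Row parities: 1111
Column parities: 011

Row P: 1111, Col P: 011, Corner: 0


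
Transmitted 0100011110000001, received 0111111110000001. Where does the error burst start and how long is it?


XOR: 0011100000000000

Burst at position 2, length 3


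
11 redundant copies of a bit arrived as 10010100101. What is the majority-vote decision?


Ones: 5 out of 11
Threshold: 6

0 (5/11 voted 1)


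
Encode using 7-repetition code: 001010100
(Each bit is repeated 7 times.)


Each bit -> 7 copies

000000000000001111111000000011111110000000111111100000000000000


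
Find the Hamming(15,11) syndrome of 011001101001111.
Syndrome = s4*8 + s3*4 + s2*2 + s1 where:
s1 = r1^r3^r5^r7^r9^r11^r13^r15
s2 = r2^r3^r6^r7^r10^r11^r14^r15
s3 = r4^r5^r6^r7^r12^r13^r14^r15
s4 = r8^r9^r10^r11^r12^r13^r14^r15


s1=1, s2=0, s3=0, s4=1

Syndrome = 9 (error at position 9)


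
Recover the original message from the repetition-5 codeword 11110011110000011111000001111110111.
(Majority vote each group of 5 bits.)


Groups: 11110, 01111, 00000, 11111, 00000, 11111, 10111
Majority votes: 1101011

1101011


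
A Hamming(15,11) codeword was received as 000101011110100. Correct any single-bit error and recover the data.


Syndrome = 15: error at position 15

Data: 00101110101 (corrected bit 15)


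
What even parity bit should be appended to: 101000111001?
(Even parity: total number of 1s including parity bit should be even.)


Number of 1s in data: 6
Parity bit: 0

0


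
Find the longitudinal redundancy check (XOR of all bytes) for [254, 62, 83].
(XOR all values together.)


XOR chain: 254 ^ 62 ^ 83 = 147

147


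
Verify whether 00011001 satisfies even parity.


Number of 1s: 3

No, parity error (3 ones)


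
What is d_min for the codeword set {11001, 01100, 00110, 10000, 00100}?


Comparing all pairs, minimum distance: 1
Can detect 0 errors, correct 0 errors

1


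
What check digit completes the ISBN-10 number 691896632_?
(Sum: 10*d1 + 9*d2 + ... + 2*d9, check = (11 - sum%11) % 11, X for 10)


Weighted sum: 326
326 mod 11 = 7

Check digit: 4


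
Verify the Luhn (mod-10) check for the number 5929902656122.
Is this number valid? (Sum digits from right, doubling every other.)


Luhn sum = 54
54 mod 10 = 4

Invalid (Luhn sum mod 10 = 4)


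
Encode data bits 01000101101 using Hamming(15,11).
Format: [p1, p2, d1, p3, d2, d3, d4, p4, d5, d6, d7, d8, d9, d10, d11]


Parity bits: p1=1, p2=0, p3=0, p4=0

100010000101101


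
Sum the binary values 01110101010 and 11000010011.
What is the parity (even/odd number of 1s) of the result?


01110101010 = 938
11000010011 = 1555
Sum = 2493 = 100110111101
1s count = 8

even parity (8 ones in 100110111101)


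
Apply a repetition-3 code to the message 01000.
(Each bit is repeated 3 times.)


Each bit -> 3 copies

000111000000000


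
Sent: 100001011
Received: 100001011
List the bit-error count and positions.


XOR: 000000000

0 errors (received matches sent)


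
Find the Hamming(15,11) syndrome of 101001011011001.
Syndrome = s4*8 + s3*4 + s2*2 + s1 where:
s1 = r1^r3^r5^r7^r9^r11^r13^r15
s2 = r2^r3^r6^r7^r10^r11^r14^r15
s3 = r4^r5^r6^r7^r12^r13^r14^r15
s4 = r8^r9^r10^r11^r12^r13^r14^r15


s1=1, s2=0, s3=1, s4=1

Syndrome = 13 (error at position 13)


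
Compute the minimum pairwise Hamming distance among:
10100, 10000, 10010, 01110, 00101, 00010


Comparing all pairs, minimum distance: 1
Can detect 0 errors, correct 0 errors

1


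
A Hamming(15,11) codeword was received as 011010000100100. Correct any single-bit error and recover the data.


Syndrome = 3: error at position 3

Data: 01000100100 (corrected bit 3)


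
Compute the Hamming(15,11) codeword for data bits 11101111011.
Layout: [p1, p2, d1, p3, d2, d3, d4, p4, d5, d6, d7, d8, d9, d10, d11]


Parity bits: p1=1, p2=0, p3=1, p4=0

101111001111011


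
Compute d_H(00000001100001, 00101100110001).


XOR: 00101101010000
Count of 1s: 5

5


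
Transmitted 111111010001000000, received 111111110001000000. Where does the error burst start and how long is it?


XOR: 000000100000000000

Burst at position 6, length 1


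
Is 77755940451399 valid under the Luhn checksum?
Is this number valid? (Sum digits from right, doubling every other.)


Luhn sum = 76
76 mod 10 = 6

Invalid (Luhn sum mod 10 = 6)


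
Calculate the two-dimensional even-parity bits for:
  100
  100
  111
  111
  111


Row parities: 11111
Column parities: 111

Row P: 11111, Col P: 111, Corner: 1


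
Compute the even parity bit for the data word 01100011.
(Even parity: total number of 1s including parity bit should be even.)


Number of 1s in data: 4
Parity bit: 0

0


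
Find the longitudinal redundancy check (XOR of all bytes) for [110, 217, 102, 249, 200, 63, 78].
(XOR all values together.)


XOR chain: 110 ^ 217 ^ 102 ^ 249 ^ 200 ^ 63 ^ 78 = 145

145


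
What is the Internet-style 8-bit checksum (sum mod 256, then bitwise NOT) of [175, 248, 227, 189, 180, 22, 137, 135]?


Sum = 1313 mod 256 = 33
Complement = 222

222


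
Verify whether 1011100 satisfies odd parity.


Number of 1s: 4

No, parity error (4 ones)


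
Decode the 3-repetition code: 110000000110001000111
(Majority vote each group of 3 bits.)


Groups: 110, 000, 000, 110, 001, 000, 111
Majority votes: 1001001

1001001


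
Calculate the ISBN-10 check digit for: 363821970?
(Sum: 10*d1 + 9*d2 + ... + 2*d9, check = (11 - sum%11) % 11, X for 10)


Weighted sum: 238
238 mod 11 = 7

Check digit: 4


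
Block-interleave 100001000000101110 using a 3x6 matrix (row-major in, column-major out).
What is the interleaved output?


Matrix:
  100001
  000000
  101110
Read columns: 101000001001001100

101000001001001100


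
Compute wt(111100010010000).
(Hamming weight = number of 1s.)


Counting 1s in 111100010010000

6


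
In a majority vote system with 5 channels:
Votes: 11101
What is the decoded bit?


Ones: 4 out of 5
Threshold: 3

1 (4/5 voted 1)


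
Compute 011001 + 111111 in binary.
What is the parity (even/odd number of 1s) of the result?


011001 = 25
111111 = 63
Sum = 88 = 1011000
1s count = 3

odd parity (3 ones in 1011000)


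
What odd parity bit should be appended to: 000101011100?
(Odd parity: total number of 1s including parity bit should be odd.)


Number of 1s in data: 5
Parity bit: 0

0


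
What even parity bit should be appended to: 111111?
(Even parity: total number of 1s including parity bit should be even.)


Number of 1s in data: 6
Parity bit: 0

0


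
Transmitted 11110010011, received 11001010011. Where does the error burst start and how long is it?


XOR: 00111000000

Burst at position 2, length 3


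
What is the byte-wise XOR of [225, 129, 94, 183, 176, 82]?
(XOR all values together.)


XOR chain: 225 ^ 129 ^ 94 ^ 183 ^ 176 ^ 82 = 107

107


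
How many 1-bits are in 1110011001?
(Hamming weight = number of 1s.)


Counting 1s in 1110011001

6


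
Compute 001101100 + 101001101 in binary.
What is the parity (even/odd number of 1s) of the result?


001101100 = 108
101001101 = 333
Sum = 441 = 110111001
1s count = 6

even parity (6 ones in 110111001)


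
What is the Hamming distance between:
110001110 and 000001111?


XOR: 110000001
Count of 1s: 3

3


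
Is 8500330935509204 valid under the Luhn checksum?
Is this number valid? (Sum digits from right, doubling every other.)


Luhn sum = 57
57 mod 10 = 7

Invalid (Luhn sum mod 10 = 7)


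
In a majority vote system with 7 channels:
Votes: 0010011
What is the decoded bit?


Ones: 3 out of 7
Threshold: 4

0 (3/7 voted 1)


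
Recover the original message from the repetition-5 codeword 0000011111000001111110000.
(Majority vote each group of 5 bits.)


Groups: 00000, 11111, 00000, 11111, 10000
Majority votes: 01010

01010


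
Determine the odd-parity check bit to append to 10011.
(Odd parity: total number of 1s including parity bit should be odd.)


Number of 1s in data: 3
Parity bit: 0

0


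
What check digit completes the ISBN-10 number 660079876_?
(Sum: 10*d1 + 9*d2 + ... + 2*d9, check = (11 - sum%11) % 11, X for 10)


Weighted sum: 266
266 mod 11 = 2

Check digit: 9


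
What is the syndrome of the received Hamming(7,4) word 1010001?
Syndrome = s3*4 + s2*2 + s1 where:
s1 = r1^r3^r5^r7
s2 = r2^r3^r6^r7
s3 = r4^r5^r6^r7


s1=1, s2=0, s3=1

Syndrome = 5 (error at position 5)


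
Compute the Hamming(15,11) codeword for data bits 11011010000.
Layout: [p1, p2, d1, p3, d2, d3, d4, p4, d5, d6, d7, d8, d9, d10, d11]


Parity bits: p1=1, p2=1, p3=0, p4=0

111010101010000


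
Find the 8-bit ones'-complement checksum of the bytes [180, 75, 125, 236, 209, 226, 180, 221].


Sum = 1452 mod 256 = 172
Complement = 83

83


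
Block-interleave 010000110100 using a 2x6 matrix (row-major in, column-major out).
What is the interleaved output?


Matrix:
  010000
  110100
Read columns: 011100010000

011100010000


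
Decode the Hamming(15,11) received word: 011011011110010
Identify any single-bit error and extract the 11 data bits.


Syndrome = 12: error at position 12

Data: 11101111010 (corrected bit 12)


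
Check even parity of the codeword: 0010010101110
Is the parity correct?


Number of 1s: 6

Yes, parity is correct (6 ones)


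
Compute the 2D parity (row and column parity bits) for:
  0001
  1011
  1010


Row parities: 110
Column parities: 0000

Row P: 110, Col P: 0000, Corner: 0


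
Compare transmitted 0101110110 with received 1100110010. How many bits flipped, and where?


XOR: 1001000100

3 error(s) at position(s): 0, 3, 7


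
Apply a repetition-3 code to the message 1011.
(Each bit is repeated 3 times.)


Each bit -> 3 copies

111000111111


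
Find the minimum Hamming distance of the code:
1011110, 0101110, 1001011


Comparing all pairs, minimum distance: 3
Can detect 2 errors, correct 1 errors

3


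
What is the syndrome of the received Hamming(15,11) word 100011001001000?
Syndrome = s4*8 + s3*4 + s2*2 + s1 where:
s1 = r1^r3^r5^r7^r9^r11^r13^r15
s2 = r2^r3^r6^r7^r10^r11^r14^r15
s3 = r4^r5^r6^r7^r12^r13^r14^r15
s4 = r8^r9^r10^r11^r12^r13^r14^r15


s1=1, s2=1, s3=1, s4=0

Syndrome = 7 (error at position 7)


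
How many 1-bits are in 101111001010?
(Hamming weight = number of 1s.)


Counting 1s in 101111001010

7
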